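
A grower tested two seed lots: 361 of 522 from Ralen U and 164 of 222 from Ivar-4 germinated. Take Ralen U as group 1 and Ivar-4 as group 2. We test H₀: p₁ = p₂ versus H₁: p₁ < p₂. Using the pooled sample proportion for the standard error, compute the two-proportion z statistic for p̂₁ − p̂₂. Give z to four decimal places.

z = -1.2916

p̂₁ = 361/522 ≈ 0.691571, p̂₂ = 164/222 ≈ 0.738739.
Pooled p̂ = (361+164)/(522+222) = 525/744 = 0.705645.
SE = √(p̂(1−p̂)(1/n₁+1/n₂)) = √(0.705645·0.294355·0.00642021) = √(0.00133354) = 0.036518.
z = (0.691571 − 0.738739)/0.036518 = -0.047168/0.036518 = -1.2916.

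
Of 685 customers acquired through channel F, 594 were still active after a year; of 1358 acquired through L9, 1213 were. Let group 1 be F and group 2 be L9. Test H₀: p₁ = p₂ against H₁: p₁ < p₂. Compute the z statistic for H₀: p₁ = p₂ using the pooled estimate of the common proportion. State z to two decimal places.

z = -1.74

p̂₁ = 594/685 ≈ 0.86715, p̂₂ = 1213/1358 ≈ 0.89323.
Pooled p̂ = (594+1213)/(685+1358) = 1807/2043 = 0.88448.
SE = √(p̂(1−p̂)(1/n₁+1/n₂)) = √(0.88448·0.11552·0.00219623) = √(0.000224394) = 0.01498.
z = (0.86715 − 0.89323)/0.01498 = -0.02608/0.01498 = -1.74.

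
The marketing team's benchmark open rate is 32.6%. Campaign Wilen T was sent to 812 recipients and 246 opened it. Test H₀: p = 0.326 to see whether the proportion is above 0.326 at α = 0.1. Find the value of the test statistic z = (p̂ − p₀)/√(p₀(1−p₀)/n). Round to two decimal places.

p̂ = 246/812 ≈ 0.3030.
Standard error under H₀: √(0.326×0.674/812) = 0.0164.
z = (0.3030 − 0.326)/0.0164 = -0.0230/0.0164 = -1.40.
p-value = P(Z > -1.401) ≈ 0.9194, so at α = 0.1 we fail to reject H₀.

z = -1.40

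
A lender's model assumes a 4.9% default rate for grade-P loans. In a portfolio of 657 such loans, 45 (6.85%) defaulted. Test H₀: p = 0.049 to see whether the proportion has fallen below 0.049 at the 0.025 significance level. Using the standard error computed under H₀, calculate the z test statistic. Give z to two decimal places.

z = 2.31

p̂ = 45/657 = 0.06849.
Under H₀, SE = √(0.049·0.951/657) = √(7.09269e-05) = 0.00842.
z = (0.06849 − 0.049)/0.00842 = 0.01949/0.00842 = 2.31.
p-value = P(Z < 2.315) ≈ 0.9897. With α = 0.025, fail to reject H₀.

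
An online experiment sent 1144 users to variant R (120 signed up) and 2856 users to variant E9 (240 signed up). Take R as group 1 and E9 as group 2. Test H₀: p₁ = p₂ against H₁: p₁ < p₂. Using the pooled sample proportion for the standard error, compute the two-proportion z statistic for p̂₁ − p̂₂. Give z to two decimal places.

p̂₁ = 120/1144 = 0.10490, p̂₂ = 240/2856 = 0.08403.
Pooled p̂ = (120+240)/(1144+2856) = 360/4000 = 0.09000.
SE = √(0.0819 × 0.00122427) = 0.01001.
z = (0.10490 − 0.08403)/0.01001 = 0.02087/0.01001 = 2.08.
p-value = P(Z < 2.083) ≈ 0.9814.

z = 2.08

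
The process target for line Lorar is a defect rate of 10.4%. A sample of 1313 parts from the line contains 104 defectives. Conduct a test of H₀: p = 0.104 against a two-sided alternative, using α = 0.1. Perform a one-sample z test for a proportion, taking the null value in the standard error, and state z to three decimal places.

z = -2.943

p̂ = 104/1313 = 0.079208.
Standard error under H₀: √(0.104×0.896/1313) = 0.008424.
z = (0.079208 − 0.104)/0.008424 = -0.024792/0.008424 = -2.943.
p-value = 2·P(Z > 2.943) ≈ 0.0033. With α = 0.1, reject H₀.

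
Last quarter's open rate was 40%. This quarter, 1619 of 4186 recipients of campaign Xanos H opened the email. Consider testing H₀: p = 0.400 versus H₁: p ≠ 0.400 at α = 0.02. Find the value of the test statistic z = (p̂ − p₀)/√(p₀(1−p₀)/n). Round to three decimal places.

p̂ = 1619/4186 = 0.38677.
Standard error under H₀: √(0.4×0.6/4186) = 0.00757.
z = (0.38677 − 0.4)/0.00757 = -0.01323/0.00757 = -1.748.
Two-sided p-value ≈ 2·Φ(−1.748) = 0.0805. With α = 0.02, fail to reject H₀.

z = -1.748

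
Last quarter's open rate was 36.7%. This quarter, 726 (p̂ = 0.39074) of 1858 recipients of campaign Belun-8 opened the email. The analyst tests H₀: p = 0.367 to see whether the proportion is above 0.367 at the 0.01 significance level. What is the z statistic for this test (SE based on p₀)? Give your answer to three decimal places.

z = 2.123

p̂ = 726/1858 = 0.39074.
Standard error under H₀: √(0.367×0.633/1858) = 0.01118.
z = (0.39074 − 0.367)/0.01118 = 0.02374/0.01118 = 2.123.
p-value = P(Z > 2.123) ≈ 0.0169, so at α = 0.01 we fail to reject H₀.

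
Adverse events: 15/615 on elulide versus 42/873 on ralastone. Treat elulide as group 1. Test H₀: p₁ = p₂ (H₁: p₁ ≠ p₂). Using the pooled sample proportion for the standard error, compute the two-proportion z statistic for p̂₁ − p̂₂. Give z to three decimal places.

z = -2.347

p̂₁ = 15/615 ≈ 0.0243902, p̂₂ = 42/873 ≈ 0.0481100.
Pooled p̂ = (15+42)/(615+873) = 57/1488 = 0.0383065.
SE = √(0.0368391 × 0.00277149) = 0.0101044.
z = (0.0243902 − 0.0481100)/0.0101044 = -0.0237198/0.0101044 = -2.347.
Two-sided p-value ≈ 2·Φ(−2.347) = 0.0189.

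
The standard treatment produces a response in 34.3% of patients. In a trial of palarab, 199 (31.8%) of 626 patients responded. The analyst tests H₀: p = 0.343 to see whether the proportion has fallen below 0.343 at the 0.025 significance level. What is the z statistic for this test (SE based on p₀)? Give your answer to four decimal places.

z = -1.3234

p̂ = 199/626 ≈ 0.317891.
Under H₀, SE = √(0.343·0.657/626) = √(0.000359986) = 0.018973.
z = (0.317891 − 0.343)/0.018973 = -0.025109/0.018973 = -1.3234.
p-value = P(Z < -1.323) ≈ 0.0929; since p > α = 0.025, fail to reject H₀.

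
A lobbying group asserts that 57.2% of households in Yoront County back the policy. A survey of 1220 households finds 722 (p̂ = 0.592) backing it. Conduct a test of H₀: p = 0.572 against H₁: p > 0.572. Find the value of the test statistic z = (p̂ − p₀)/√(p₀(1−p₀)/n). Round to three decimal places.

z = 1.398

p̂ = 722/1220 ≈ 0.591803.
Under H₀, SE = √(0.572·0.428/1220) = √(0.000200669) = 0.014166.
z = (0.591803 − 0.572)/0.014166 = 0.019803/0.014166 = 1.398.
p-value = P(Z > 1.398) ≈ 0.0811.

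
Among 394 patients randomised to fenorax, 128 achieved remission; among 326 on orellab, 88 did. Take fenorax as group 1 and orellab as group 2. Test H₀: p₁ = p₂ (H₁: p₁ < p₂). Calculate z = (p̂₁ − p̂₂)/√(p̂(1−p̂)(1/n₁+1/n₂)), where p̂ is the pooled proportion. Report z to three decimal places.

z = 1.601

p̂₁ = 128/394 ≈ 0.32487, p̂₂ = 88/326 ≈ 0.26994.
Pooled p̂ = (128+88)/(394+326) = 216/720 = 0.30000.
SE = √(0.21 × 0.00560556) = 0.03431.
z = (0.32487 − 0.26994)/0.03431 = 0.05493/0.03431 = 1.601.
p-value = P(Z < 1.601) ≈ 0.9453.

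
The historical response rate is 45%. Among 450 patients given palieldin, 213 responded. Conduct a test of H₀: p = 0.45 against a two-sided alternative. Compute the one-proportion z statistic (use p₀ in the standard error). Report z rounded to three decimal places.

p̂ = 213/450 = 0.47333.
SE = √(p₀(1−p₀)/n) = √(0.2475/450) = 0.02345.
z = (0.47333 − 0.45)/0.02345 = 0.02333/0.02345 = 0.995.
Two-sided p-value ≈ 2·Φ(−0.995) = 0.3198.

z = 0.995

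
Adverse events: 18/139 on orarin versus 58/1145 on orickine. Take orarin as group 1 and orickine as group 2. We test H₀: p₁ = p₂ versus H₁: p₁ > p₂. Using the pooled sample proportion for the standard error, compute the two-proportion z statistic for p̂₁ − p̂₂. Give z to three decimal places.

p̂₁ = 18/139 = 0.129496, p̂₂ = 58/1145 = 0.050655.
Pooled p̂ = (18+58)/(139+1145) = 76/1284 = 0.059190.
SE = √(0.0556866 × 0.00806761) = 0.021196.
z = (0.129496 − 0.050655)/0.021196 = 0.078841/0.021196 = 3.720.
p-value = P(Z > 3.720) ≈ 0.0001.

z = 3.720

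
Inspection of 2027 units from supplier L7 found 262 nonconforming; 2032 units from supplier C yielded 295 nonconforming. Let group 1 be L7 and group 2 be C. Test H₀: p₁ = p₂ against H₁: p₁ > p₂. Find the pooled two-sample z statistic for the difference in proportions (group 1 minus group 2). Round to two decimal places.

z = -1.47

p̂₁ = 262/2027 ≈ 0.1293, p̂₂ = 295/2032 ≈ 0.1452.
Pooled p̂ = (262+295)/(2027+2032) = 557/4059 = 0.1372.
SE = √(p̂(1−p̂)(1/n₁+1/n₂)) = √(0.1372·0.8628·0.000985466) = √(0.000116674) = 0.0108.
z = (0.1293 − 0.1452)/0.0108 = -0.0159/0.0108 = -1.47.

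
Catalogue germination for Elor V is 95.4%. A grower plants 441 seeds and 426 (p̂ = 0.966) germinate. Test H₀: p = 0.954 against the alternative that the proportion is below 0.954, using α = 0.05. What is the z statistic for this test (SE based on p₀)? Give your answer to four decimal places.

p̂ = 426/441 ≈ 0.965986.
SE = √(p₀(1−p₀)/n) = √(0.043884/441) = 0.009975.
z = (0.965986 − 0.954)/0.009975 = 0.011986/0.009975 = 1.2016.
p-value = P(Z < 1.202) ≈ 0.8852, so at α = 0.05 we fail to reject H₀.

z = 1.2016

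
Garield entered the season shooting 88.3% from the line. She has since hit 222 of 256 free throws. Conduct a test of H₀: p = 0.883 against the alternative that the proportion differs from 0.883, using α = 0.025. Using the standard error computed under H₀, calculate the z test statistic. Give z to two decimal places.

p̂ = 222/256 ≈ 0.8672.
Standard error under H₀: √(0.883×0.117/256) = 0.0201.
z = (0.8672 − 0.883)/0.0201 = -0.0158/0.0201 = -0.79.
Two-sided p-value ≈ 2·Φ(−0.787) = 0.4312; since p > α = 0.025, fail to reject H₀.

z = -0.79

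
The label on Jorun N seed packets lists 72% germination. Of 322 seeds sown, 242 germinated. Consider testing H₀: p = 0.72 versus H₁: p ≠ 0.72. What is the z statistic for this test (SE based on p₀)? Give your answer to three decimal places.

p̂ = 242/322 = 0.75155.
Standard error under H₀: √(0.72×0.28/322) = 0.02502.
z = (0.75155 − 0.72)/0.02502 = 0.03155/0.02502 = 1.261.

z = 1.261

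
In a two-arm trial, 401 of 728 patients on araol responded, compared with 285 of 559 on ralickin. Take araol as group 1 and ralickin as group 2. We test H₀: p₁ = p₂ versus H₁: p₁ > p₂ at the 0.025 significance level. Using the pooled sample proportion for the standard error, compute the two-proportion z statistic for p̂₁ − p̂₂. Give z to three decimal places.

z = 1.461

p̂₁ = 401/728 = 0.550824, p̂₂ = 285/559 = 0.509839.
Pooled p̂ = (401+285)/(728+559) = 686/1287 = 0.533023.
SE = √(p̂(1−p̂)(1/n₁+1/n₂)) = √(0.533023·0.466977·0.00316254) = √(0.000787185) = 0.028057.
z = (0.550824 − 0.509839)/0.028057 = 0.040985/0.028057 = 1.461.
p-value = P(Z > 1.461) ≈ 0.0720, so at α = 0.025 we fail to reject H₀.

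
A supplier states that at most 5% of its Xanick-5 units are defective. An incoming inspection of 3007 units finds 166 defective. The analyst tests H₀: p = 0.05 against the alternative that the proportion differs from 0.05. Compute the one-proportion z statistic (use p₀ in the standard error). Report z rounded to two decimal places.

p̂ = 166/3007 = 0.05520.
SE = √(p₀(1−p₀)/n) = √(0.0475/3007) = 0.00397.
z = (0.05520 − 0.05)/0.00397 = 0.00520/0.00397 = 1.31.
Two-sided p-value ≈ 2·Φ(−1.309) = 0.1904.

z = 1.31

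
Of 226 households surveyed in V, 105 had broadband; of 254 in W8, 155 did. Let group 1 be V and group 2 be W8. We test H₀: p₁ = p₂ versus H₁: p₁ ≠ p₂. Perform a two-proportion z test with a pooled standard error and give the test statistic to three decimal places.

p̂₁ = 105/226 = 0.464602, p̂₂ = 155/254 = 0.610236.
Pooled p̂ = (105+155)/(226+254) = 260/480 = 0.541667.
SE = √(p̂(1−p̂)(1/n₁+1/n₂)) = √(0.541667·0.458333·0.00836179) = √(0.00207593) = 0.045562.
z = (0.464602 − 0.610236)/0.045562 = -0.145634/0.045562 = -3.196.
Two-sided p-value ≈ 2·Φ(−3.196) = 0.0014.

z = -3.196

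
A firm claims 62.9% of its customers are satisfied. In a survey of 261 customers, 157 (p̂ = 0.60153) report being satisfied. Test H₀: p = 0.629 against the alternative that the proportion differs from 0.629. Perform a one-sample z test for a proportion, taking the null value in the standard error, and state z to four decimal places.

p̂ = 157/261 ≈ 0.601533.
SE = √(p₀(1−p₀)/n) = √(0.23336/261) = 0.029901.
z = (0.601533 − 0.629)/0.029901 = -0.027467/0.029901 = -0.9186.
Two-sided p-value ≈ 2·Φ(−0.919) = 0.3583.

z = -0.9186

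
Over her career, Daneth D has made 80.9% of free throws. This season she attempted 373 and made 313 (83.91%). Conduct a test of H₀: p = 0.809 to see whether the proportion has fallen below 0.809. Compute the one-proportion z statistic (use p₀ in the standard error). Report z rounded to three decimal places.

z = 1.481

p̂ = 313/373 = 0.83914.
Standard error under H₀: √(0.809×0.191/373) = 0.02035.
z = (0.83914 − 0.809)/0.02035 = 0.03014/0.02035 = 1.481.
p-value = P(Z < 1.481) ≈ 0.9307.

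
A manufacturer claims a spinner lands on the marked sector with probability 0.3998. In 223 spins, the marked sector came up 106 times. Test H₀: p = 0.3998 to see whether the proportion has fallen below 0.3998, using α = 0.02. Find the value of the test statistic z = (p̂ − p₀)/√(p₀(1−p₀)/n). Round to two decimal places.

p̂ = 106/223 ≈ 0.4753.
SE = √(p₀(1−p₀)/n) = √(0.23996/223) = 0.0328.
z = (0.4753 − 0.3998)/0.0328 = 0.0755/0.0328 = 2.30.
p-value = P(Z < 2.303) ≈ 0.9894. With α = 0.02, fail to reject H₀.

z = 2.30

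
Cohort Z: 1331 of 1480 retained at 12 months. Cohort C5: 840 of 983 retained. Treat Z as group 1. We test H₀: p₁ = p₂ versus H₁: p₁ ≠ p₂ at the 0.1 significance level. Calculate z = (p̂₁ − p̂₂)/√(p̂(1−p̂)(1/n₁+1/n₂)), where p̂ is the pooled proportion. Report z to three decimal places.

z = 3.368

p̂₁ = 1331/1480 = 0.89932, p̂₂ = 840/983 = 0.85453.
Pooled p̂ = (1331+840)/(1480+983) = 2171/2463 = 0.88145.
SE = √(0.104499 × 0.00169297) = 0.01330.
z = (0.89932 − 0.85453)/0.01330 = 0.04479/0.01330 = 3.368.
Two-sided p-value ≈ 2·Φ(−3.368) = 0.0008; since p < α = 0.1, reject H₀.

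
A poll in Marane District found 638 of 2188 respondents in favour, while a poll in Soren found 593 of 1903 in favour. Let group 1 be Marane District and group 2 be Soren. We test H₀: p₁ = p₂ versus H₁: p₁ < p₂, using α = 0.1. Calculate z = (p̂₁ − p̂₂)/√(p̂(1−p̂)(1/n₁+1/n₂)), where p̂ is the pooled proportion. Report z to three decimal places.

p̂₁ = 638/2188 = 0.291590, p̂₂ = 593/1903 = 0.311613.
Pooled p̂ = (638+593)/(2188+1903) = 1231/4091 = 0.300904.
SE = √(0.210361 × 0.000982524) = 0.014377.
z = (0.291590 − 0.311613)/0.014377 = -0.020023/0.014377 = -1.393.
p-value = P(Z < -1.393) ≈ 0.0818; since p < α = 0.1, reject H₀.

z = -1.393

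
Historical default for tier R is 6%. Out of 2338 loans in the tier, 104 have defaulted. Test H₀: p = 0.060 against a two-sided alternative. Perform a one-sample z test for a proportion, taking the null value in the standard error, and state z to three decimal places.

p̂ = 104/2338 ≈ 0.044482.
SE = √(p₀(1−p₀)/n) = √(0.0564/2338) = 0.004912.
z = (0.044482 − 0.06)/0.004912 = -0.015518/0.004912 = -3.159.
Two-sided p-value ≈ 2·Φ(−3.159) = 0.0016.

z = -3.159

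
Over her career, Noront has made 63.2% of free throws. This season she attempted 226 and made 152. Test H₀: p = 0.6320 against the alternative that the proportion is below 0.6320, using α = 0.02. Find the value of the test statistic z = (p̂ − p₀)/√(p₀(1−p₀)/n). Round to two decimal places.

p̂ = 152/226 = 0.6726.
SE = √(p₀(1−p₀)/n) = √(0.23258/226) = 0.0321.
z = (0.6726 − 0.632)/0.0321 = 0.0406/0.0321 = 1.26.
p-value = P(Z < 1.265) ≈ 0.8970; since p > α = 0.02, fail to reject H₀.

z = 1.26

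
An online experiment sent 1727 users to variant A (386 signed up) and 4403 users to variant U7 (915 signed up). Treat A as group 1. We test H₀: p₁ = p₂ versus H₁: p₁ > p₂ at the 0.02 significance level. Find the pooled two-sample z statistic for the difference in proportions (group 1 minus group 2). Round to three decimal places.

z = 1.352

p̂₁ = 386/1727 = 0.22351, p̂₂ = 915/4403 = 0.20781.
Pooled p̂ = (386+915)/(1727+4403) = 1301/6130 = 0.21223.
SE = √(0.167191 × 0.000806157) = 0.01161.
z = (0.22351 − 0.20781)/0.01161 = 0.01570/0.01161 = 1.352.
p-value = P(Z > 1.352) ≈ 0.0882; since p > α = 0.02, fail to reject H₀.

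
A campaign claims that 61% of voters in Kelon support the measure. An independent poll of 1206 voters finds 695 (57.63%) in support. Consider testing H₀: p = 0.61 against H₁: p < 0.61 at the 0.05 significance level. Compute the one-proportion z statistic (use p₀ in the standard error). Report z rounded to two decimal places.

z = -2.40

p̂ = 695/1206 ≈ 0.57629.
SE = √(p₀(1−p₀)/n) = √(0.2379/1206) = 0.01405.
z = (0.57629 − 0.61)/0.01405 = -0.03371/0.01405 = -2.40.
p-value = P(Z < -2.400) ≈ 0.0082, so at α = 0.05 we reject H₀.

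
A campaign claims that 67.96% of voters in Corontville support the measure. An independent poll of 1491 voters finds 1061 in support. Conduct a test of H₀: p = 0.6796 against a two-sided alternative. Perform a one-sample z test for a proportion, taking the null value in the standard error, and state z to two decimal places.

z = 2.65

p̂ = 1061/1491 ≈ 0.71160.
Standard error under H₀: √(0.6796×0.3204/1491) = 0.01208.
z = (0.71160 − 0.6796)/0.01208 = 0.03200/0.01208 = 2.65.
p-value = 2·P(Z > 2.648) ≈ 0.0081.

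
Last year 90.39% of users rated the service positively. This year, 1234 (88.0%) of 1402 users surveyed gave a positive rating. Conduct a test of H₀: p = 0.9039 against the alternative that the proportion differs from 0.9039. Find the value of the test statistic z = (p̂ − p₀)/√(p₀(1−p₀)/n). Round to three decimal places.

z = -3.015

p̂ = 1234/1402 = 0.88017.
SE = √(p₀(1−p₀)/n) = √(0.086865/1402) = 0.00787.
z = (0.88017 − 0.9039)/0.00787 = -0.02373/0.00787 = -3.015.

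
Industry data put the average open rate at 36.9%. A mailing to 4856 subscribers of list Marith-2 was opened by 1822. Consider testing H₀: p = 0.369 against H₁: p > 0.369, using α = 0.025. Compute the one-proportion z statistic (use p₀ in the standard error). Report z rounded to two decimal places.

z = 0.90

p̂ = 1822/4856 = 0.3752.
Standard error under H₀: √(0.369×0.631/4856) = 0.0069.
z = (0.3752 − 0.369)/0.0069 = 0.0062/0.0069 = 0.90.
p-value = P(Z > 0.896) ≈ 0.1851; since p > α = 0.025, fail to reject H₀.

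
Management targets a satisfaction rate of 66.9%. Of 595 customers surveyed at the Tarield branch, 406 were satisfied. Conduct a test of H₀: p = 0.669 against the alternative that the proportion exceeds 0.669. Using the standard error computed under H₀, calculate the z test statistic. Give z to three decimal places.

z = 0.692

p̂ = 406/595 ≈ 0.68235.
SE = √(p₀(1−p₀)/n) = √(0.22144/595) = 0.01929.
z = (0.68235 − 0.669)/0.01929 = 0.01335/0.01929 = 0.692.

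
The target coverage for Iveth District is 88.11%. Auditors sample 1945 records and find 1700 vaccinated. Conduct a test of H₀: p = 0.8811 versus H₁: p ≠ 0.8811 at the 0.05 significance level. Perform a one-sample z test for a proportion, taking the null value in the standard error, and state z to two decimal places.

z = -0.96

p̂ = 1700/1945 = 0.87404.
SE = √(p₀(1−p₀)/n) = √(0.10476/1945) = 0.00734.
z = (0.87404 − 0.8811)/0.00734 = -0.00706/0.00734 = -0.96.
Two-sided p-value ≈ 2·Φ(−0.963) = 0.3358. With α = 0.05, fail to reject H₀.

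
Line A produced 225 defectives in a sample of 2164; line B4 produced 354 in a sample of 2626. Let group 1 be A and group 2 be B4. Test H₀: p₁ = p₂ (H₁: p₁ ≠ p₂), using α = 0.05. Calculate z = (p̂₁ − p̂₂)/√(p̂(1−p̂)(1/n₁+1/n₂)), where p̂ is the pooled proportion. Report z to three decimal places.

p̂₁ = 225/2164 = 0.103974, p̂₂ = 354/2626 = 0.134806.
Pooled p̂ = (225+354)/(2164+2626) = 579/4790 = 0.120877.
SE = √(p̂(1−p̂)(1/n₁+1/n₂)) = √(0.120877·0.879123·0.000842915) = √(8.95728e-05) = 0.009464.
z = (0.103974 − 0.134806)/0.009464 = -0.030832/0.009464 = -3.258.
p-value = 2·P(Z > 3.258) ≈ 0.0011; since p < α = 0.05, reject H₀.

z = -3.258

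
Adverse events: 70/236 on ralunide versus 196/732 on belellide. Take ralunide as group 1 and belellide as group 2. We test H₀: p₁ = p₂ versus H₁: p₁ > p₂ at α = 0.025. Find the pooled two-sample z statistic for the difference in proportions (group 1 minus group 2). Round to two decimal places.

z = 0.86

p̂₁ = 70/236 = 0.2966, p̂₂ = 196/732 = 0.2678.
Pooled p̂ = (70+196)/(236+732) = 266/968 = 0.2748.
SE = √(0.199282 × 0.00560341) = 0.0334.
z = (0.2966 − 0.2678)/0.0334 = 0.0288/0.0334 = 0.86.
p-value = P(Z > 0.863) ≈ 0.1940, so at α = 0.025 we fail to reject H₀.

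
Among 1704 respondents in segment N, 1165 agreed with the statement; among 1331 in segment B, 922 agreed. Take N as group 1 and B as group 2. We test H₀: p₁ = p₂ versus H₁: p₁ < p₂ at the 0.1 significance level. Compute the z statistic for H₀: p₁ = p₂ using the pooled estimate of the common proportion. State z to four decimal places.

p̂₁ = 1165/1704 = 0.683685, p̂₂ = 922/1331 = 0.692712.
Pooled p̂ = (1165+922)/(1704+1331) = 2087/3035 = 0.687644.
SE = √(0.21479 × 0.00133817) = 0.016954.
z = (0.683685 − 0.692712)/0.016954 = -0.009027/0.016954 = -0.5324.
p-value = P(Z < -0.532) ≈ 0.2972; since p > α = 0.1, fail to reject H₀.

z = -0.5324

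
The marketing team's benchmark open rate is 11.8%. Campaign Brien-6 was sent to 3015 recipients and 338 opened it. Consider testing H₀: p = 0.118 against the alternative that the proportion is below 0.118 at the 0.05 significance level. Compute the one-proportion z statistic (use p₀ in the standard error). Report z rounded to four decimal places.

z = -1.0032

p̂ = 338/3015 ≈ 0.112106.
Standard error under H₀: √(0.118×0.882/3015) = 0.005875.
z = (0.112106 − 0.118)/0.005875 = -0.005894/0.005875 = -1.0032.
p-value = P(Z < -1.003) ≈ 0.1579; since p > α = 0.05, fail to reject H₀.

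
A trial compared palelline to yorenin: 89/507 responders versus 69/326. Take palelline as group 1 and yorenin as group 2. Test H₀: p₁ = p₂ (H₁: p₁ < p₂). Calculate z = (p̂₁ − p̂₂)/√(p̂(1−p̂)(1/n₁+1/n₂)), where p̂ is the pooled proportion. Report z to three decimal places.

p̂₁ = 89/507 = 0.17554, p̂₂ = 69/326 = 0.21166.
Pooled p̂ = (89+69)/(507+326) = 158/833 = 0.18968.
SE = √(0.153699 × 0.00503987) = 0.02783.
z = (0.17554 − 0.21166)/0.02783 = -0.03612/0.02783 = -1.298.

z = -1.298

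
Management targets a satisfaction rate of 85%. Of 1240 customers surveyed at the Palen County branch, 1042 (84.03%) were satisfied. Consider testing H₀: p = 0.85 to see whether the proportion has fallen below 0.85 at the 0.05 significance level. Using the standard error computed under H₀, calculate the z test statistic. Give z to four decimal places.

p̂ = 1042/1240 ≈ 0.8403226.
SE = √(p₀(1−p₀)/n) = √(0.1275/1240) = 0.0101401.
z = (0.8403226 − 0.85)/0.0101401 = -0.0096774/0.0101401 = -0.9544.
p-value = P(Z < -0.954) ≈ 0.1699, so at α = 0.05 we fail to reject H₀.

z = -0.9544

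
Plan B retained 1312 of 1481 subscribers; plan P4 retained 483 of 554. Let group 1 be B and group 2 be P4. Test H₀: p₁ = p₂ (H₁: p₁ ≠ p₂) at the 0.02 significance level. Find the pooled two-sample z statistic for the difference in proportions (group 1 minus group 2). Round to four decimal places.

z = 0.8745

p̂₁ = 1312/1481 = 0.885888, p̂₂ = 483/554 = 0.871841.
Pooled p̂ = (1312+483)/(1481+554) = 1795/2035 = 0.882064.
SE = √(0.104027 × 0.00248027) = 0.016063.
z = (0.885888 − 0.871841)/0.016063 = 0.014047/0.016063 = 0.8745.
Two-sided p-value ≈ 2·Φ(−0.874) = 0.3819, so at α = 0.02 we fail to reject H₀.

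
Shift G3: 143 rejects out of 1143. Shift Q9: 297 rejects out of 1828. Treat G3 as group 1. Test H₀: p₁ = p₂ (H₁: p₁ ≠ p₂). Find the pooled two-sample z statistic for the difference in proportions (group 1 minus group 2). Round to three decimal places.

z = -2.790

p̂₁ = 143/1143 = 0.12511, p̂₂ = 297/1828 = 0.16247.
Pooled p̂ = (143+297)/(1143+1828) = 440/2971 = 0.14810.
SE = √(p̂(1−p̂)(1/n₁+1/n₂)) = √(0.14810·0.85190·0.00142194) = √(0.000179399) = 0.01339.
z = (0.12511 − 0.16247)/0.01339 = -0.03736/0.01339 = -2.790.
p-value = 2·P(Z > 2.790) ≈ 0.0053.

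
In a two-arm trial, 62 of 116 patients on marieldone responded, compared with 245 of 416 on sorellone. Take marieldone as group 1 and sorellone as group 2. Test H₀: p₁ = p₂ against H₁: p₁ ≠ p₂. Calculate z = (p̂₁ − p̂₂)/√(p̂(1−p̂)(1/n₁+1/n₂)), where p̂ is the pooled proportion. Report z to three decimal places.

z = -1.050

p̂₁ = 62/116 ≈ 0.53448, p̂₂ = 245/416 ≈ 0.58894.
Pooled p̂ = (62+245)/(116+416) = 307/532 = 0.57707.
SE = √(0.244061 × 0.0110245) = 0.05187.
z = (0.53448 − 0.58894)/0.05187 = -0.05446/0.05187 = -1.050.
p-value = 2·P(Z > 1.050) ≈ 0.2938.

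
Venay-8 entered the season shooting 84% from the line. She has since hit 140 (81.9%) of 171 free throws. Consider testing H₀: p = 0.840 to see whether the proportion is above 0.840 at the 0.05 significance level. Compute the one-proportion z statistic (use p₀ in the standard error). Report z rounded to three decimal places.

z = -0.759

p̂ = 140/171 = 0.81871.
SE = √(p₀(1−p₀)/n) = √(0.1344/171) = 0.02804.
z = (0.81871 − 0.84)/0.02804 = -0.02129/0.02804 = -0.759.
p-value = P(Z > -0.759) ≈ 0.7762, so at α = 0.05 we fail to reject H₀.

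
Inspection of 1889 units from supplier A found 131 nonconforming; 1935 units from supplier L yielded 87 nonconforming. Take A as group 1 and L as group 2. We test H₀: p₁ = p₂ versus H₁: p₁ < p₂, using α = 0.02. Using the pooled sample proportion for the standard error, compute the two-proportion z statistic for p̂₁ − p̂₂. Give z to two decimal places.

p̂₁ = 131/1889 = 0.06935, p̂₂ = 87/1935 = 0.04496.
Pooled p̂ = (131+87)/(1889+1935) = 218/3824 = 0.05701.
SE = √(p̂(1−p̂)(1/n₁+1/n₂)) = √(0.05701·0.94299·0.00104618) = √(5.62408e-05) = 0.00750.
z = (0.06935 − 0.04496)/0.00750 = 0.02439/0.00750 = 3.25.
p-value = P(Z < 3.252) ≈ 0.9994, so at α = 0.02 we fail to reject H₀.

z = 3.25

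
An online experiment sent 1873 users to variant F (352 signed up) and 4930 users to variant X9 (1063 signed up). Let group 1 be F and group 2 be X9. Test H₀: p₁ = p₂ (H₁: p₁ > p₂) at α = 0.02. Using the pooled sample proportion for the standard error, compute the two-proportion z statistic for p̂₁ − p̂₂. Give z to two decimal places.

z = -2.51

p̂₁ = 352/1873 = 0.18793, p̂₂ = 1063/4930 = 0.21562.
Pooled p̂ = (352+1063)/(1873+4930) = 1415/6803 = 0.20800.
SE = √(0.164734 × 0.000736743) = 0.01102.
z = (0.18793 − 0.21562)/0.01102 = -0.02769/0.01102 = -2.51.
p-value = P(Z > -2.513) ≈ 0.9940; since p > α = 0.02, fail to reject H₀.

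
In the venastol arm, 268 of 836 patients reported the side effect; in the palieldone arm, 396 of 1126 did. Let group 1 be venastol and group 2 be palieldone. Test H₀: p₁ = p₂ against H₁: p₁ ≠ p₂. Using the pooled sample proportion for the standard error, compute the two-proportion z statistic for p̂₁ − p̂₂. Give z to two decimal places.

p̂₁ = 268/836 ≈ 0.3206, p̂₂ = 396/1126 ≈ 0.3517.
Pooled p̂ = (268+396)/(836+1126) = 664/1962 = 0.3384.
SE = √(p̂(1−p̂)(1/n₁+1/n₂)) = √(0.3384·0.6616·0.00208427) = √(0.000466658) = 0.0216.
z = (0.3206 − 0.3517)/0.0216 = -0.0311/0.0216 = -1.44.
p-value = 2·P(Z > 1.440) ≈ 0.1498.

z = -1.44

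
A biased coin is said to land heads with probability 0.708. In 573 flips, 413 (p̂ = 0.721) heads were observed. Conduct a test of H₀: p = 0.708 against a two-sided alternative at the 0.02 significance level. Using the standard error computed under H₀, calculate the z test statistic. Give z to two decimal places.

z = 0.67

p̂ = 413/573 = 0.7208.
Standard error under H₀: √(0.708×0.292/573) = 0.0190.
z = (0.7208 − 0.708)/0.0190 = 0.0128/0.0190 = 0.67.
Two-sided p-value ≈ 2·Φ(−0.672) = 0.5015, so at α = 0.02 we fail to reject H₀.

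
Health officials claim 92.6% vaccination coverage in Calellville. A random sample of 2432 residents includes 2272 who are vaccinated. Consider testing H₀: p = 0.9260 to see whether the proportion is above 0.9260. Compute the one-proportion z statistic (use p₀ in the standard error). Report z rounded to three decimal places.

p̂ = 2272/2432 ≈ 0.934211.
SE = √(p₀(1−p₀)/n) = √(0.068524/2432) = 0.005308.
z = (0.934211 − 0.926)/0.005308 = 0.008211/0.005308 = 1.547.
p-value = P(Z > 1.547) ≈ 0.0610.

z = 1.547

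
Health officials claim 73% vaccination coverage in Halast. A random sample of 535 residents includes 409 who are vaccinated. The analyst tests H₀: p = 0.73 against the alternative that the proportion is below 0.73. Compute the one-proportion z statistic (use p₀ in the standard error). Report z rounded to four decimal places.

z = 1.7967

p̂ = 409/535 ≈ 0.764486.
SE = √(p₀(1−p₀)/n) = √(0.1971/535) = 0.019194.
z = (0.764486 − 0.73)/0.019194 = 0.034486/0.019194 = 1.7967.
p-value = P(Z < 1.797) ≈ 0.9638.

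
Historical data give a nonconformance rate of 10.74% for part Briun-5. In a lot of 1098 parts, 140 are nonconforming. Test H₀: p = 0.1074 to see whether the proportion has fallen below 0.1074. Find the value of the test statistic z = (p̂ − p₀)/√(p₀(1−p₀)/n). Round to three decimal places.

z = 2.152

p̂ = 140/1098 = 0.12750.
SE = √(p₀(1−p₀)/n) = √(0.095865/1098) = 0.00934.
z = (0.12750 − 0.1074)/0.00934 = 0.02010/0.00934 = 2.152.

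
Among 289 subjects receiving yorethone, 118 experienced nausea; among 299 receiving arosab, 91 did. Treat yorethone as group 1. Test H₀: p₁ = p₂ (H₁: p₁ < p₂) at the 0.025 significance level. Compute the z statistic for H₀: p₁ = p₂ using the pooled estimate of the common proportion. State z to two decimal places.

z = 2.63

p̂₁ = 118/289 = 0.4083, p̂₂ = 91/299 = 0.3043.
Pooled p̂ = (118+91)/(289+299) = 209/588 = 0.3554.
SE = √(p̂(1−p̂)(1/n₁+1/n₂)) = √(0.3554·0.6446·0.00680469) = √(0.00155897) = 0.0395.
z = (0.4083 − 0.3043)/0.0395 = 0.1040/0.0395 = 2.63.
p-value = P(Z < 2.633) ≈ 0.9958, so at α = 0.025 we fail to reject H₀.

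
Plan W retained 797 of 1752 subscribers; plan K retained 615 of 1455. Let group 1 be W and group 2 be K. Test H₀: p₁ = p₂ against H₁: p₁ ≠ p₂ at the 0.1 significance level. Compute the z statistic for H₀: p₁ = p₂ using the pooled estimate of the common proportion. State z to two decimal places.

z = 1.83

p̂₁ = 797/1752 = 0.4549, p̂₂ = 615/1455 = 0.4227.
Pooled p̂ = (797+615)/(1752+1455) = 1412/3207 = 0.4403.
SE = √(0.246434 × 0.00125806) = 0.0176.
z = (0.4549 − 0.4227)/0.0176 = 0.0322/0.0176 = 1.83.
p-value = 2·P(Z > 1.830) ≈ 0.0672; since p < α = 0.1, reject H₀.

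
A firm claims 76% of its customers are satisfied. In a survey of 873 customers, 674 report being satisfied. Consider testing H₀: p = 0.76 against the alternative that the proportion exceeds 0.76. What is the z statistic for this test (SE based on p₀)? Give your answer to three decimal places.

p̂ = 674/873 = 0.77205.
SE = √(p₀(1−p₀)/n) = √(0.1824/873) = 0.01445.
z = (0.77205 − 0.76)/0.01445 = 0.01205/0.01445 = 0.834.
p-value = P(Z > 0.834) ≈ 0.2022.

z = 0.834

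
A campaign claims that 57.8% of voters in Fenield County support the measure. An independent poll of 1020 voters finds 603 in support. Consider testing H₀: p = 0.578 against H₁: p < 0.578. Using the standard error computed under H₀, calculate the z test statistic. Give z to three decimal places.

p̂ = 603/1020 = 0.591176.
Standard error under H₀: √(0.578×0.422/1020) = 0.015464.
z = (0.591176 − 0.578)/0.015464 = 0.013176/0.015464 = 0.852.

z = 0.852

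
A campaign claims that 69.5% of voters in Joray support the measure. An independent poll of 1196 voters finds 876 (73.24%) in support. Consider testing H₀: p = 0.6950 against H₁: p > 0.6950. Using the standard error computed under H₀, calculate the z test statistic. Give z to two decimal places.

p̂ = 876/1196 = 0.7324.
SE = √(p₀(1−p₀)/n) = √(0.21198/1196) = 0.0133.
z = (0.7324 − 0.695)/0.0133 = 0.0374/0.0133 = 2.81.
p-value = P(Z > 2.812) ≈ 0.0025.

z = 2.81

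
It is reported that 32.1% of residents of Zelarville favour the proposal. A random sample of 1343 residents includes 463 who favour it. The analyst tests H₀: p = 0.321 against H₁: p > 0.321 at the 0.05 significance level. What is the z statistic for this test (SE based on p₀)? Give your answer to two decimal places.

p̂ = 463/1343 ≈ 0.34475.
Standard error under H₀: √(0.321×0.679/1343) = 0.01274.
z = (0.34475 − 0.321)/0.01274 = 0.02375/0.01274 = 1.86.
p-value = P(Z > 1.864) ≈ 0.0311. With α = 0.05, reject H₀.

z = 1.86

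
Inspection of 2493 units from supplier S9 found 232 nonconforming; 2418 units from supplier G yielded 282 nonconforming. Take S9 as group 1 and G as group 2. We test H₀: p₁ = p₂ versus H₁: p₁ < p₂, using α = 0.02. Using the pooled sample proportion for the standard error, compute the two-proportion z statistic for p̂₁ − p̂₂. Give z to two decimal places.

p̂₁ = 232/2493 = 0.0931, p̂₂ = 282/2418 = 0.1166.
Pooled p̂ = (232+282)/(2493+2418) = 514/4911 = 0.1047.
SE = √(0.0937087 × 0.000814688) = 0.0087.
z = (0.0931 − 0.1166)/0.0087 = -0.0235/0.0087 = -2.70.
p-value = P(Z < -2.697) ≈ 0.0035. With α = 0.02, reject H₀.

z = -2.70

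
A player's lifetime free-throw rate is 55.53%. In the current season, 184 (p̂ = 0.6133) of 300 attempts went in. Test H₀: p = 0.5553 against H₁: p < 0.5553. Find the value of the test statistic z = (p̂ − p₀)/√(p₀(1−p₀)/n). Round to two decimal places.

p̂ = 184/300 ≈ 0.6133.
SE = √(p₀(1−p₀)/n) = √(0.24694/300) = 0.0287.
z = (0.6133 − 0.5553)/0.0287 = 0.0580/0.0287 = 2.02.

z = 2.02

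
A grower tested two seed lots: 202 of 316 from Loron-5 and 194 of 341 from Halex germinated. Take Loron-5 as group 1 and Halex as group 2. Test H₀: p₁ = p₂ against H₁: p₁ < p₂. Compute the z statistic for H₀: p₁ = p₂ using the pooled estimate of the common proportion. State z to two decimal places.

z = 1.84

p̂₁ = 202/316 = 0.6392, p̂₂ = 194/341 = 0.5689.
Pooled p̂ = (202+194)/(316+341) = 396/657 = 0.6027.
SE = √(0.239445 × 0.00609711) = 0.0382.
z = (0.6392 − 0.5689)/0.0382 = 0.0703/0.0382 = 1.84.
p-value = P(Z < 1.841) ≈ 0.9672.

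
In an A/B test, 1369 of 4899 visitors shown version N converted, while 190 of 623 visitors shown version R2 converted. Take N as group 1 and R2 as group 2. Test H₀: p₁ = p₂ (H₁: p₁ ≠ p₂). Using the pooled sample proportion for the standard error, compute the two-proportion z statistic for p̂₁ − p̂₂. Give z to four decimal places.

p̂₁ = 1369/4899 ≈ 0.279445, p̂₂ = 190/623 ≈ 0.304976.
Pooled p̂ = (1369+190)/(4899+623) = 1559/5522 = 0.282325.
SE = √(0.202618 × 0.00180926) = 0.019146.
z = (0.279445 − 0.304976)/0.019146 = -0.025531/0.019146 = -1.3335.
p-value = 2·P(Z > 1.333) ≈ 0.1824.

z = -1.3335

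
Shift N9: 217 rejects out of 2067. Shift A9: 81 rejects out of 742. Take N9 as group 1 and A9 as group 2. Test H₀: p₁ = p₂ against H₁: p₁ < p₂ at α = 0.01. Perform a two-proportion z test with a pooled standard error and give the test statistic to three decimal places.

z = -0.317

p̂₁ = 217/2067 ≈ 0.10498, p̂₂ = 81/742 ≈ 0.10916.
Pooled p̂ = (217+81)/(2067+742) = 298/2809 = 0.10609.
SE = √(0.094833 × 0.0018315) = 0.01318.
z = (0.10498 − 0.10916)/0.01318 = -0.00418/0.01318 = -0.317.
p-value = P(Z < -0.317) ≈ 0.3755; since p > α = 0.01, fail to reject H₀.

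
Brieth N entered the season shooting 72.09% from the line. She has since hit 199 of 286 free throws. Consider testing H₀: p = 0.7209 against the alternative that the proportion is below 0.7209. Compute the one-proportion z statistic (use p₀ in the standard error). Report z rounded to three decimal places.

z = -0.946

p̂ = 199/286 ≈ 0.69580.
Standard error under H₀: √(0.7209×0.2791/286) = 0.02652.
z = (0.69580 − 0.7209)/0.02652 = -0.02510/0.02652 = -0.946.
p-value = P(Z < -0.946) ≈ 0.1720.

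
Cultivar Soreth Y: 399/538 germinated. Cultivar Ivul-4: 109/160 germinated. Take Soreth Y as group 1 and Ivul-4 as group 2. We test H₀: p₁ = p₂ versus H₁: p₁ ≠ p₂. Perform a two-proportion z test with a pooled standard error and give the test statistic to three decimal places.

z = 1.507

p̂₁ = 399/538 = 0.74164, p̂₂ = 109/160 = 0.68125.
Pooled p̂ = (399+109)/(538+160) = 508/698 = 0.72779.
SE = √(p̂(1−p̂)(1/n₁+1/n₂)) = √(0.72779·0.27221·0.00810874) = √(0.00160642) = 0.04008.
z = (0.74164 − 0.68125)/0.04008 = 0.06039/0.04008 = 1.507.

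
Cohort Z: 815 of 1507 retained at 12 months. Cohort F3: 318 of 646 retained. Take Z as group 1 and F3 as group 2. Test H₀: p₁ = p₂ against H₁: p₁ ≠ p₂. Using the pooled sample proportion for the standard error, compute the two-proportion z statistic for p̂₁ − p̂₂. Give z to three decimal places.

p̂₁ = 815/1507 ≈ 0.54081, p̂₂ = 318/646 ≈ 0.49226.
Pooled p̂ = (815+318)/(1507+646) = 1133/2153 = 0.52624.
SE = √(0.249311 × 0.00221156) = 0.02348.
z = (0.54081 − 0.49226)/0.02348 = 0.04855/0.02348 = 2.068.
p-value = 2·P(Z > 2.068) ≈ 0.0387.

z = 2.068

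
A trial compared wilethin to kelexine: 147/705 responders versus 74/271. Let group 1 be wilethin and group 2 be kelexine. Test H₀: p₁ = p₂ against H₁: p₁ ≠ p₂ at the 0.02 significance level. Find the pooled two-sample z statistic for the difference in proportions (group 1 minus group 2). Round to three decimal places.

z = -2.158

p̂₁ = 147/705 = 0.20851, p̂₂ = 74/271 = 0.27306.
Pooled p̂ = (147+74)/(705+271) = 221/976 = 0.22643.
SE = √(0.175162 × 0.00510848) = 0.02991.
z = (0.20851 − 0.27306)/0.02991 = -0.06455/0.02991 = -2.158.
p-value = 2·P(Z > 2.158) ≈ 0.0309; since p > α = 0.02, fail to reject H₀.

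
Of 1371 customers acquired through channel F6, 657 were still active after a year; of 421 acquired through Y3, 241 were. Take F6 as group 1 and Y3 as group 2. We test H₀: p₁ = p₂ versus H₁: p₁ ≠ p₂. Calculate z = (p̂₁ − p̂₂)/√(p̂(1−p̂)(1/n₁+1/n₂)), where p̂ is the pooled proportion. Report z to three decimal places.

z = -3.347

p̂₁ = 657/1371 = 0.47921, p̂₂ = 241/421 = 0.57245.
Pooled p̂ = (657+241)/(1371+421) = 898/1792 = 0.50112.
SE = √(0.249999 × 0.00310469) = 0.02786.
z = (0.47921 − 0.57245)/0.02786 = -0.09324/0.02786 = -3.347.
p-value = 2·P(Z > 3.347) ≈ 0.0008.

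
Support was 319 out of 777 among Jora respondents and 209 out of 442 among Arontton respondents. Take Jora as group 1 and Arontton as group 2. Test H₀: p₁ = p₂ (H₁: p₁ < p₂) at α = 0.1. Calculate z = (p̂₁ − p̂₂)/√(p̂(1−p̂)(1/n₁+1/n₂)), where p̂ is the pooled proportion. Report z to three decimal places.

z = -2.110

p̂₁ = 319/777 = 0.41055, p̂₂ = 209/442 = 0.47285.
Pooled p̂ = (319+209)/(777+442) = 528/1219 = 0.43314.
SE = √(0.24553 × 0.00354944) = 0.02952.
z = (0.41055 − 0.47285)/0.02952 = -0.06230/0.02952 = -2.110.
p-value = P(Z < -2.110) ≈ 0.0174; since p < α = 0.1, reject H₀.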